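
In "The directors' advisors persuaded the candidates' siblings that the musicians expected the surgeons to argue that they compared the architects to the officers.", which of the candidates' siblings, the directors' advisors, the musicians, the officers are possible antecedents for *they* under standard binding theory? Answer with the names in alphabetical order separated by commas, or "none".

*they* is a pronoun; Principle B requires it to be free in its binding domain — the clause headed by 'compared'.
— the candidates' siblings: object of the matrix clause; c-commands the pronoun but lies outside its binding domain — allowed.
— the directors' advisors: subject of the matrix clause; c-commands the pronoun but lies outside its binding domain — allowed.
— the musicians: subject of the clause headed by 'expected'; c-commands the pronoun but lies outside its binding domain — allowed.
— the officers: second object of the clause headed by 'compared'; is c-commanded by the pronoun; coreference would bind this R-expression — blocked (Principle C).

the candidates' siblings, the directors' advisors, the musicians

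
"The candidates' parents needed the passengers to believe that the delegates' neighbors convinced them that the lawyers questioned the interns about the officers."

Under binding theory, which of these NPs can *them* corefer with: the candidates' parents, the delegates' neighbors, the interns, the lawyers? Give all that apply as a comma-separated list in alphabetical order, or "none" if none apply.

the candidates' parents

*them* is a pronoun; Principle B requires it to be free in its binding domain — the clause headed by 'convinced'.
— the candidates' parents: subject of the matrix clause; c-commands the pronoun but lies outside its binding domain — allowed.
— the delegates' neighbors: subject of the clause headed by 'convinced'; c-commands the pronoun within its binding domain — blocked (Principle B).
— the interns: object of the clause headed by 'questioned'; is c-commanded by the pronoun; coreference would bind this R-expression — blocked (Principle C).
— the lawyers: subject of the clause headed by 'questioned'; is c-commanded by the pronoun; coreference would bind this R-expression — blocked (Principle C).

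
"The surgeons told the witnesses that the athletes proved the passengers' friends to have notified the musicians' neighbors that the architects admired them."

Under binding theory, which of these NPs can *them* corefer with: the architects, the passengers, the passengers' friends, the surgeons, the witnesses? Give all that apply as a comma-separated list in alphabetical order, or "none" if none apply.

the passengers, the passengers' friends, the surgeons, the witnesses

*them* is a pronoun; Principle B requires it to be free in its binding domain — the clause headed by 'admired'.
— the architects: subject of the clause headed by 'admired'; c-commands the pronoun within its binding domain — blocked (Principle B).
— the passengers: possessor inside the subject DP of the clause headed by 'notified'; does not c-command the pronoun — Principle B does not apply; allowed.
— the passengers' friends: subject of the clause headed by 'notified'; c-commands the pronoun but lies outside its binding domain — allowed.
— the surgeons: subject of the matrix clause; c-commands the pronoun but lies outside its binding domain — allowed.
— the witnesses: object of the matrix clause; c-commands the pronoun but lies outside its binding domain — allowed.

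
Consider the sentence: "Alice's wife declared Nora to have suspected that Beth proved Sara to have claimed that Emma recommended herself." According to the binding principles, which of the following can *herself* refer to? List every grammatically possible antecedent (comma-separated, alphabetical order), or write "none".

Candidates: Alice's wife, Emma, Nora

Emma

*herself* is a reflexive; Principle A requires it to be bound within its binding domain — the clause headed by 'recommended'.
— Alice's wife: subject of the matrix clause; c-commands the reflexive but lies outside its binding domain — cannot bind it (Principle A).
— Emma: subject of the clause headed by 'recommended'; c-commands the reflexive within its binding domain — allowed (Principle A).
— Nora: subject of the clause headed by 'suspected'; c-commands the reflexive but lies outside its binding domain — cannot bind it (Principle A).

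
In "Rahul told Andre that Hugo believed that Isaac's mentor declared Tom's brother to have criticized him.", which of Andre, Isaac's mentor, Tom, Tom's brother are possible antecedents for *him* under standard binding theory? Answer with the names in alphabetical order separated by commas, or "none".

*him* is a pronoun; Principle B requires it to be free in its binding domain — the clause headed by 'criticized'.
— Andre: object of the matrix clause; c-commands the pronoun but lies outside its binding domain — allowed.
— Isaac's mentor: subject of the clause headed by 'declared'; c-commands the pronoun but lies outside its binding domain — allowed.
— Tom: possessor inside the subject DP of the clause headed by 'criticized'; does not c-command the pronoun — Principle B does not apply; allowed.
— Tom's brother: subject of the clause headed by 'criticized'; c-commands the pronoun within its binding domain — blocked (Principle B).

Andre, Isaac's mentor, Tom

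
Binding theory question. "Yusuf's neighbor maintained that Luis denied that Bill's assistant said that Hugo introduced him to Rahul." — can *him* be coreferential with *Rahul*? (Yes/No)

No

*him* is a pronoun; Principle B requires it to be free in its binding domain — the clause headed by 'introduced'.
— Rahul: second object of the clause headed by 'introduced'; is c-commanded by the pronoun; coreference would bind this R-expression — blocked (Principle C).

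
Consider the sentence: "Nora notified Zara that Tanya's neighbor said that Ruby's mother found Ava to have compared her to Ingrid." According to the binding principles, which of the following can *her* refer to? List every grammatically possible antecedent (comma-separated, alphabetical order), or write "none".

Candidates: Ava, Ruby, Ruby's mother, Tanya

*her* is a pronoun; Principle B requires it to be free in its binding domain — the clause headed by 'compared'.
— Ava: subject of the clause headed by 'compared'; c-commands the pronoun within its binding domain — blocked (Principle B).
— Ruby: possessor inside the subject DP of the clause headed by 'found'; does not c-command the pronoun — Principle B does not apply; allowed.
— Ruby's mother: subject of the clause headed by 'found'; c-commands the pronoun but lies outside its binding domain — allowed.
— Tanya: possessor inside the subject DP of the clause headed by 'said'; does not c-command the pronoun — Principle B does not apply; allowed.

Ruby, Ruby's mother, Tanya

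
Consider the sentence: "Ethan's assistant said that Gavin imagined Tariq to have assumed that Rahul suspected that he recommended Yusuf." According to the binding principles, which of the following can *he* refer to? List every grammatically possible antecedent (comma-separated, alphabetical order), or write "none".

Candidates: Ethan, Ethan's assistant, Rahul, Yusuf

Ethan, Ethan's assistant, Rahul

*he* is a pronoun; Principle B requires it to be free in its binding domain — the clause headed by 'recommended'.
— Ethan: possessor inside the subject DP of the matrix clause; does not c-command the pronoun — Principle B does not apply; allowed.
— Ethan's assistant: subject of the matrix clause; c-commands the pronoun but lies outside its binding domain — allowed.
— Rahul: subject of the clause headed by 'suspected'; c-commands the pronoun but lies outside its binding domain — allowed.
— Yusuf: object of the clause headed by 'recommended'; is c-commanded by the pronoun; coreference would bind this R-expression — blocked (Principle C).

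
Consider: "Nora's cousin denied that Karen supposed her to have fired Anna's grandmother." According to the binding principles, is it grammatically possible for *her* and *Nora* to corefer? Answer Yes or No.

Yes

*her* is a pronoun; Principle B requires it to be free in its binding domain — the clause headed by 'supposed'.
— Nora: possessor inside the subject DP of the matrix clause; does not c-command the pronoun — Principle B does not apply; allowed.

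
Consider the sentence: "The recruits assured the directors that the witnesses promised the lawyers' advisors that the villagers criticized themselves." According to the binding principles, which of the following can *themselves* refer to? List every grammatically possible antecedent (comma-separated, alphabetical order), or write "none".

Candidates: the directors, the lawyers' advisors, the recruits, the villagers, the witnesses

the villagers

*themselves* is a reflexive; Principle A requires it to be bound within its binding domain — the clause headed by 'criticized'.
— the directors: object of the matrix clause; c-commands the reflexive but lies outside its binding domain — cannot bind it (Principle A).
— the lawyers' advisors: object of the clause headed by 'promised'; c-commands the reflexive but lies outside its binding domain — cannot bind it (Principle A).
— the recruits: subject of the matrix clause; c-commands the reflexive but lies outside its binding domain — cannot bind it (Principle A).
— the villagers: subject of the clause headed by 'criticized'; c-commands the reflexive within its binding domain — allowed (Principle A).
— the witnesses: subject of the clause headed by 'promised'; c-commands the reflexive but lies outside its binding domain — cannot bind it (Principle A).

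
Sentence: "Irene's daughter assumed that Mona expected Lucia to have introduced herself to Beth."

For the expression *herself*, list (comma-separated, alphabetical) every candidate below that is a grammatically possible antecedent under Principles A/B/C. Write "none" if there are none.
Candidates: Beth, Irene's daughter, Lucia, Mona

*herself* is a reflexive; Principle A requires it to be bound within its binding domain — the clause headed by 'introduced'.
— Beth: second object of the clause headed by 'introduced'; does not c-command the reflexive — cannot bind it (Principle A).
— Irene's daughter: subject of the matrix clause; c-commands the reflexive but lies outside its binding domain — cannot bind it (Principle A).
— Lucia: subject of the clause headed by 'introduced'; c-commands the reflexive within its binding domain — allowed (Principle A).
— Mona: subject of the clause headed by 'expected'; c-commands the reflexive but lies outside its binding domain — cannot bind it (Principle A).

Lucia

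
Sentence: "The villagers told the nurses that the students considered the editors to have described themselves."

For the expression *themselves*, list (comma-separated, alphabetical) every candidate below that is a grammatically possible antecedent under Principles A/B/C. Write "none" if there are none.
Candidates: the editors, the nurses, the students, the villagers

the editors

*themselves* is a reflexive; Principle A requires it to be bound within its binding domain — the clause headed by 'described'.
— the editors: subject of the clause headed by 'described'; c-commands the reflexive within its binding domain — allowed (Principle A).
— the nurses: object of the matrix clause; c-commands the reflexive but lies outside its binding domain — cannot bind it (Principle A).
— the students: subject of the clause headed by 'considered'; c-commands the reflexive but lies outside its binding domain — cannot bind it (Principle A).
— the villagers: subject of the matrix clause; c-commands the reflexive but lies outside its binding domain — cannot bind it (Principle A).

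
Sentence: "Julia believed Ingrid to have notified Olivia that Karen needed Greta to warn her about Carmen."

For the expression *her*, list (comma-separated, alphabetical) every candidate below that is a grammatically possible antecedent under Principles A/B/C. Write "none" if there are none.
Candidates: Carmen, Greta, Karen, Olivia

Karen, Olivia

*her* is a pronoun; Principle B requires it to be free in its binding domain — the clause headed by 'warn'.
— Carmen: second object of the clause headed by 'warn'; is c-commanded by the pronoun; coreference would bind this R-expression — blocked (Principle C).
— Greta: subject of the clause headed by 'warn'; c-commands the pronoun within its binding domain — blocked (Principle B).
— Karen: subject of the clause headed by 'needed'; c-commands the pronoun but lies outside its binding domain — allowed.
— Olivia: object of the clause headed by 'notified'; c-commands the pronoun but lies outside its binding domain — allowed.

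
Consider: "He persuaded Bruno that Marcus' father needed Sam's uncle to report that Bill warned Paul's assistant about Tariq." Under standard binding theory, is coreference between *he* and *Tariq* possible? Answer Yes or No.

No

*Tariq* is an R-expression; Principle C requires it to be free (not bound by any c-commanding expression).
— he: subject of the matrix clause; the pronoun c-commands the R-expression — coreference blocked (Principle C).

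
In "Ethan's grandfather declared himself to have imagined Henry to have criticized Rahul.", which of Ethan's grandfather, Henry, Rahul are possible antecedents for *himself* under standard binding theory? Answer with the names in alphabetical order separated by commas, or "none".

*himself* is a reflexive; Principle A requires it to be bound within its binding domain — the matrix clause.
— Ethan's grandfather: subject of the matrix clause; c-commands the reflexive within its binding domain — allowed (Principle A).
— Henry: subject of the clause headed by 'criticized'; does not c-command the reflexive — cannot bind it (Principle A).
— Rahul: object of the clause headed by 'criticized'; does not c-command the reflexive — cannot bind it (Principle A).

Ethan's grandfather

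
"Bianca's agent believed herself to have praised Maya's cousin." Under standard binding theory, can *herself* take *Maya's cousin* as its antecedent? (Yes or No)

No

*herself* is a reflexive; Principle A requires it to be bound within its binding domain — the matrix clause.
— Maya's cousin: object of the clause headed by 'praised'; does not c-command the reflexive — cannot bind it (Principle A).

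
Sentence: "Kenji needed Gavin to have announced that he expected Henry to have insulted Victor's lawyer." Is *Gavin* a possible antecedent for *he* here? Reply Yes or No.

*he* is a pronoun; Principle B requires it to be free in its binding domain — the clause headed by 'expected'.
— Gavin: subject of the clause headed by 'announced'; c-commands the pronoun but lies outside its binding domain — allowed.

Yes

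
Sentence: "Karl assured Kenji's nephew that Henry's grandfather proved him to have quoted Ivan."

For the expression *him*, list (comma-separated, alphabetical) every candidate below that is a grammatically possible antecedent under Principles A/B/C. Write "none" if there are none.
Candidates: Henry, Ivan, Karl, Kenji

Henry, Karl, Kenji

*him* is a pronoun; Principle B requires it to be free in its binding domain — the clause headed by 'proved'.
— Henry: possessor inside the subject DP of the clause headed by 'proved'; does not c-command the pronoun — Principle B does not apply; allowed.
— Ivan: object of the clause headed by 'quoted'; is c-commanded by the pronoun; coreference would bind this R-expression — blocked (Principle C).
— Karl: subject of the matrix clause; c-commands the pronoun but lies outside its binding domain — allowed.
— Kenji: possessor inside the object DP of the matrix clause; does not c-command the pronoun — Principle B does not apply; allowed.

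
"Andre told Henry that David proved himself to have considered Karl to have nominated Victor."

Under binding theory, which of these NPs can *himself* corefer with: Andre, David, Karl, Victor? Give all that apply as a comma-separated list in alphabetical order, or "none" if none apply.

*himself* is a reflexive; Principle A requires it to be bound within its binding domain — the clause headed by 'proved'.
— Andre: subject of the matrix clause; c-commands the reflexive but lies outside its binding domain — cannot bind it (Principle A).
— David: subject of the clause headed by 'proved'; c-commands the reflexive within its binding domain — allowed (Principle A).
— Karl: subject of the clause headed by 'nominated'; does not c-command the reflexive — cannot bind it (Principle A).
— Victor: object of the clause headed by 'nominated'; does not c-command the reflexive — cannot bind it (Principle A).

David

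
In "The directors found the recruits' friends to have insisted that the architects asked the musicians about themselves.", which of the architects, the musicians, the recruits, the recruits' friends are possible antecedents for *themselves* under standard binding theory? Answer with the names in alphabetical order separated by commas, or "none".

the architects, the musicians

*themselves* is a reflexive; Principle A requires it to be bound within its binding domain — the clause headed by 'asked'.
— the architects: subject of the clause headed by 'asked'; c-commands the reflexive within its binding domain — allowed (Principle A).
— the musicians: object of the clause headed by 'asked'; c-commands the reflexive within its binding domain — allowed (Principle A).
— the recruits: possessor inside the subject DP of the clause headed by 'insisted'; does not c-command the reflexive — cannot bind it (Principle A).
— the recruits' friends: subject of the clause headed by 'insisted'; c-commands the reflexive but lies outside its binding domain — cannot bind it (Principle A).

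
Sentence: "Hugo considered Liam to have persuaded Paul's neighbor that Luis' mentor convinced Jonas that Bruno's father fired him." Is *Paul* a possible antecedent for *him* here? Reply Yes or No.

Yes

*him* is a pronoun; Principle B requires it to be free in its binding domain — the clause headed by 'fired'.
— Paul: possessor inside the object DP of the clause headed by 'persuaded'; does not c-command the pronoun — Principle B does not apply; allowed.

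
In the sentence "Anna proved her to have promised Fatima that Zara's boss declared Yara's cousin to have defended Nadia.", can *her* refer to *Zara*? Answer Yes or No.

No

*her* is a pronoun; Principle B requires it to be free in its binding domain — the matrix clause.
— Zara: possessor inside the subject DP of the clause headed by 'declared'; is c-commanded by the pronoun; coreference would bind this R-expression — blocked (Principle C).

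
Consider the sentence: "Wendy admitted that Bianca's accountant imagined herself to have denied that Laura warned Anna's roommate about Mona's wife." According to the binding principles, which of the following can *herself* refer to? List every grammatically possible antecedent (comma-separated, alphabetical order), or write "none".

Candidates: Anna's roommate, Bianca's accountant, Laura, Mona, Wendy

*herself* is a reflexive; Principle A requires it to be bound within its binding domain — the clause headed by 'imagined'.
— Anna's roommate: object of the clause headed by 'warned'; does not c-command the reflexive — cannot bind it (Principle A).
— Bianca's accountant: subject of the clause headed by 'imagined'; c-commands the reflexive within its binding domain — allowed (Principle A).
— Laura: subject of the clause headed by 'warned'; does not c-command the reflexive — cannot bind it (Principle A).
— Mona: possessor inside the second object DP of the clause headed by 'warned'; does not c-command the reflexive — cannot bind it (Principle A).
— Wendy: subject of the matrix clause; c-commands the reflexive but lies outside its binding domain — cannot bind it (Principle A).

Bianca's accountant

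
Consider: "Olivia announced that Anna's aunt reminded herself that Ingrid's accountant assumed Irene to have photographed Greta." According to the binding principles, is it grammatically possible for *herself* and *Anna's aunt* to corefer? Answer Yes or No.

Yes

*herself* is a reflexive; Principle A requires it to be bound within its binding domain — the clause headed by 'reminded'.
— Anna's aunt: subject of the clause headed by 'reminded'; c-commands the reflexive within its binding domain — allowed (Principle A).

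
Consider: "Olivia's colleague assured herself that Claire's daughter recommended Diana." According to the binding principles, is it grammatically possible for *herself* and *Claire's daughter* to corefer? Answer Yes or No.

No

*herself* is a reflexive; Principle A requires it to be bound within its binding domain — the matrix clause.
— Claire's daughter: subject of the clause headed by 'recommended'; does not c-command the reflexive — cannot bind it (Principle A).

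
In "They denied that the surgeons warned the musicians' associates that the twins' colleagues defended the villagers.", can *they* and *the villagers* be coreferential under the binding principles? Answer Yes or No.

*the villagers* is an R-expression; Principle C requires it to be free (not bound by any c-commanding expression).
— they: subject of the matrix clause; the pronoun c-commands the R-expression — coreference blocked (Principle C).

No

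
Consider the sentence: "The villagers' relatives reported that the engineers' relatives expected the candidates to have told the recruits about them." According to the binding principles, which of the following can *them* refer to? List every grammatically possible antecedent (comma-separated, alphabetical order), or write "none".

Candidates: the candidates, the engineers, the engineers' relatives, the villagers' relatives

the engineers, the engineers' relatives, the villagers' relatives

*them* is a pronoun; Principle B requires it to be free in its binding domain — the clause headed by 'told'.
— the candidates: subject of the clause headed by 'told'; c-commands the pronoun within its binding domain — blocked (Principle B).
— the engineers: possessor inside the subject DP of the clause headed by 'expected'; does not c-command the pronoun — Principle B does not apply; allowed.
— the engineers' relatives: subject of the clause headed by 'expected'; c-commands the pronoun but lies outside its binding domain — allowed.
— the villagers' relatives: subject of the matrix clause; c-commands the pronoun but lies outside its binding domain — allowed.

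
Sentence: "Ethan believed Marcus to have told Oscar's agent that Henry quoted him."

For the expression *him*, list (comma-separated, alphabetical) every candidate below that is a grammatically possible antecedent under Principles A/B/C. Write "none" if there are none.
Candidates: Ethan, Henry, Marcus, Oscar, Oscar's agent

Ethan, Marcus, Oscar, Oscar's agent

*him* is a pronoun; Principle B requires it to be free in its binding domain — the clause headed by 'quoted'.
— Ethan: subject of the matrix clause; c-commands the pronoun but lies outside its binding domain — allowed.
— Henry: subject of the clause headed by 'quoted'; c-commands the pronoun within its binding domain — blocked (Principle B).
— Marcus: subject of the clause headed by 'told'; c-commands the pronoun but lies outside its binding domain — allowed.
— Oscar: possessor inside the object DP of the clause headed by 'told'; does not c-command the pronoun — Principle B does not apply; allowed.
— Oscar's agent: object of the clause headed by 'told'; c-commands the pronoun but lies outside its binding domain — allowed.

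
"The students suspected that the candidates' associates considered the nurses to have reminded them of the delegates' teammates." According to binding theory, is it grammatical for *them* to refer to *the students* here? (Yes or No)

*the students* is an R-expression; Principle C requires it to be free (not bound by any c-commanding expression).
— them: object of the clause headed by 'reminded'; the pronoun does not c-command the R-expression — coreference allowed.

Yes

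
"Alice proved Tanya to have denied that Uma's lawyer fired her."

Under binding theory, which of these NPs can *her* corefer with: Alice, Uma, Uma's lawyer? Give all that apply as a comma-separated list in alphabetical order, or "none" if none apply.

Alice, Uma

*her* is a pronoun; Principle B requires it to be free in its binding domain — the clause headed by 'fired'.
— Alice: subject of the matrix clause; c-commands the pronoun but lies outside its binding domain — allowed.
— Uma: possessor inside the subject DP of the clause headed by 'fired'; does not c-command the pronoun — Principle B does not apply; allowed.
— Uma's lawyer: subject of the clause headed by 'fired'; c-commands the pronoun within its binding domain — blocked (Principle B).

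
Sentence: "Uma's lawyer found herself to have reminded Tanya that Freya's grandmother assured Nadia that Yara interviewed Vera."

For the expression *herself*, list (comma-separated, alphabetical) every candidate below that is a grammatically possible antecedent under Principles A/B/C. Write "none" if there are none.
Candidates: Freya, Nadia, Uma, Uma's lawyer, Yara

Uma's lawyer

*herself* is a reflexive; Principle A requires it to be bound within its binding domain — the matrix clause.
— Freya: possessor inside the subject DP of the clause headed by 'assured'; does not c-command the reflexive — cannot bind it (Principle A).
— Nadia: object of the clause headed by 'assured'; does not c-command the reflexive — cannot bind it (Principle A).
— Uma: possessor inside the subject DP of the matrix clause; does not c-command the reflexive — cannot bind it (Principle A).
— Uma's lawyer: subject of the matrix clause; c-commands the reflexive within its binding domain — allowed (Principle A).
— Yara: subject of the clause headed by 'interviewed'; does not c-command the reflexive — cannot bind it (Principle A).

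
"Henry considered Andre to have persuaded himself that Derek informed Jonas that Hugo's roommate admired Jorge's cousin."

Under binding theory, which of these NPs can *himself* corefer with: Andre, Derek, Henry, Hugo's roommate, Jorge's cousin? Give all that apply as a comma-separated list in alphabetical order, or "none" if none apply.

Andre

*himself* is a reflexive; Principle A requires it to be bound within its binding domain — the clause headed by 'persuaded'.
— Andre: subject of the clause headed by 'persuaded'; c-commands the reflexive within its binding domain — allowed (Principle A).
— Derek: subject of the clause headed by 'informed'; does not c-command the reflexive — cannot bind it (Principle A).
— Henry: subject of the matrix clause; c-commands the reflexive but lies outside its binding domain — cannot bind it (Principle A).
— Hugo's roommate: subject of the clause headed by 'admired'; does not c-command the reflexive — cannot bind it (Principle A).
— Jorge's cousin: object of the clause headed by 'admired'; does not c-command the reflexive — cannot bind it (Principle A).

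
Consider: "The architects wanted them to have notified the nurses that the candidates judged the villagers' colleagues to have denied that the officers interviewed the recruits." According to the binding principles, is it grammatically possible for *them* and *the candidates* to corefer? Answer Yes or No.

No

*them* is a pronoun; Principle B requires it to be free in its binding domain — the matrix clause.
— the candidates: subject of the clause headed by 'judged'; is c-commanded by the pronoun; coreference would bind this R-expression — blocked (Principle C).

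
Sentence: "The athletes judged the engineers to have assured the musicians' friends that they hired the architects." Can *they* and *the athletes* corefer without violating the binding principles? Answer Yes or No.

*the athletes* is an R-expression; Principle C requires it to be free (not bound by any c-commanding expression).
— they: subject of the clause headed by 'hired'; the pronoun does not c-command the R-expression — coreference allowed.

Yes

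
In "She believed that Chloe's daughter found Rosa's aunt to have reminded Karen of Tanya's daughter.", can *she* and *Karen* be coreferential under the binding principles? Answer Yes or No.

No

*Karen* is an R-expression; Principle C requires it to be free (not bound by any c-commanding expression).
— she: subject of the matrix clause; the pronoun c-commands the R-expression — coreference blocked (Principle C).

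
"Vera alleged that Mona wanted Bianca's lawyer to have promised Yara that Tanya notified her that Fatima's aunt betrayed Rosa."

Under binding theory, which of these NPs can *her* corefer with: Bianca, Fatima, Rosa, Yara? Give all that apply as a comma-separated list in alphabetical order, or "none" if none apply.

*her* is a pronoun; Principle B requires it to be free in its binding domain — the clause headed by 'notified'.
— Bianca: possessor inside the subject DP of the clause headed by 'promised'; does not c-command the pronoun — Principle B does not apply; allowed.
— Fatima: possessor inside the subject DP of the clause headed by 'betrayed'; is c-commanded by the pronoun; coreference would bind this R-expression — blocked (Principle C).
— Rosa: object of the clause headed by 'betrayed'; is c-commanded by the pronoun; coreference would bind this R-expression — blocked (Principle C).
— Yara: object of the clause headed by 'promised'; c-commands the pronoun but lies outside its binding domain — allowed.

Bianca, Yara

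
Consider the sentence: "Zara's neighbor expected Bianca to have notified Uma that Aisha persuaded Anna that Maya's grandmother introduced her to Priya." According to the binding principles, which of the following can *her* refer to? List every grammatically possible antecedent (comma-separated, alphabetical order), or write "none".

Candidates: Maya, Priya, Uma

*her* is a pronoun; Principle B requires it to be free in its binding domain — the clause headed by 'introduced'.
— Maya: possessor inside the subject DP of the clause headed by 'introduced'; does not c-command the pronoun — Principle B does not apply; allowed.
— Priya: second object of the clause headed by 'introduced'; is c-commanded by the pronoun; coreference would bind this R-expression — blocked (Principle C).
— Uma: object of the clause headed by 'notified'; c-commands the pronoun but lies outside its binding domain — allowed.

Maya, Uma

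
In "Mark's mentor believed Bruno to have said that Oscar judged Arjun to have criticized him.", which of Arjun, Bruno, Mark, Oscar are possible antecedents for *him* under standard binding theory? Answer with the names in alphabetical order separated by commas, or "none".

Bruno, Mark, Oscar

*him* is a pronoun; Principle B requires it to be free in its binding domain — the clause headed by 'criticized'.
— Arjun: subject of the clause headed by 'criticized'; c-commands the pronoun within its binding domain — blocked (Principle B).
— Bruno: subject of the clause headed by 'said'; c-commands the pronoun but lies outside its binding domain — allowed.
— Mark: possessor inside the subject DP of the matrix clause; does not c-command the pronoun — Principle B does not apply; allowed.
— Oscar: subject of the clause headed by 'judged'; c-commands the pronoun but lies outside its binding domain — allowed.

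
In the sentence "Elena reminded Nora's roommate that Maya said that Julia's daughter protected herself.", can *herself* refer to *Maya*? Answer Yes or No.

*herself* is a reflexive; Principle A requires it to be bound within its binding domain — the clause headed by 'protected'.
— Maya: subject of the clause headed by 'said'; c-commands the reflexive but lies outside its binding domain — cannot bind it (Principle A).

No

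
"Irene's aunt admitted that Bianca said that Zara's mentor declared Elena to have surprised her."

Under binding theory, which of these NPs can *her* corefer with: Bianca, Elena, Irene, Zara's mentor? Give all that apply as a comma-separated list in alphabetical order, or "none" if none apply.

*her* is a pronoun; Principle B requires it to be free in its binding domain — the clause headed by 'surprised'.
— Bianca: subject of the clause headed by 'said'; c-commands the pronoun but lies outside its binding domain — allowed.
— Elena: subject of the clause headed by 'surprised'; c-commands the pronoun within its binding domain — blocked (Principle B).
— Irene: possessor inside the subject DP of the matrix clause; does not c-command the pronoun — Principle B does not apply; allowed.
— Zara's mentor: subject of the clause headed by 'declared'; c-commands the pronoun but lies outside its binding domain — allowed.

Bianca, Irene, Zara's mentor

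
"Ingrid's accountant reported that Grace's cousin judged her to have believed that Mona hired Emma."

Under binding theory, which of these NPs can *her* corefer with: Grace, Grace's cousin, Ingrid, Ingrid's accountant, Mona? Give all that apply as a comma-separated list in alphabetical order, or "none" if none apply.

Grace, Ingrid, Ingrid's accountant

*her* is a pronoun; Principle B requires it to be free in its binding domain — the clause headed by 'judged'.
— Grace: possessor inside the subject DP of the clause headed by 'judged'; does not c-command the pronoun — Principle B does not apply; allowed.
— Grace's cousin: subject of the clause headed by 'judged'; c-commands the pronoun within its binding domain — blocked (Principle B).
— Ingrid: possessor inside the subject DP of the matrix clause; does not c-command the pronoun — Principle B does not apply; allowed.
— Ingrid's accountant: subject of the matrix clause; c-commands the pronoun but lies outside its binding domain — allowed.
— Mona: subject of the clause headed by 'hired'; is c-commanded by the pronoun; coreference would bind this R-expression — blocked (Principle C).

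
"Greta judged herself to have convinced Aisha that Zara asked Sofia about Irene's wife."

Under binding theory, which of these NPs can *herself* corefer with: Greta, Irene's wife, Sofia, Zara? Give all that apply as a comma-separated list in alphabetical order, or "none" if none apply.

Greta

*herself* is a reflexive; Principle A requires it to be bound within its binding domain — the matrix clause.
— Greta: subject of the matrix clause; c-commands the reflexive within its binding domain — allowed (Principle A).
— Irene's wife: second object of the clause headed by 'asked'; does not c-command the reflexive — cannot bind it (Principle A).
— Sofia: object of the clause headed by 'asked'; does not c-command the reflexive — cannot bind it (Principle A).
— Zara: subject of the clause headed by 'asked'; does not c-command the reflexive — cannot bind it (Principle A).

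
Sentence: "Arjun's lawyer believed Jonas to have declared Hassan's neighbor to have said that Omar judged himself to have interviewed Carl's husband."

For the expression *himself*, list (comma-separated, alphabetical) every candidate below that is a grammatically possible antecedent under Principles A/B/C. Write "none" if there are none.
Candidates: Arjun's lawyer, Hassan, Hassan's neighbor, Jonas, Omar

Omar

*himself* is a reflexive; Principle A requires it to be bound within its binding domain — the clause headed by 'judged'.
— Arjun's lawyer: subject of the matrix clause; c-commands the reflexive but lies outside its binding domain — cannot bind it (Principle A).
— Hassan: possessor inside the subject DP of the clause headed by 'said'; does not c-command the reflexive — cannot bind it (Principle A).
— Hassan's neighbor: subject of the clause headed by 'said'; c-commands the reflexive but lies outside its binding domain — cannot bind it (Principle A).
— Jonas: subject of the clause headed by 'declared'; c-commands the reflexive but lies outside its binding domain — cannot bind it (Principle A).
— Omar: subject of the clause headed by 'judged'; c-commands the reflexive within its binding domain — allowed (Principle A).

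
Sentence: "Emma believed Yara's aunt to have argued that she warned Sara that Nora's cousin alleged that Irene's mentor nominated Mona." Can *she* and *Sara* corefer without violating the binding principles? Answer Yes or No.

No

*Sara* is an R-expression; Principle C requires it to be free (not bound by any c-commanding expression).
— she: subject of the clause headed by 'warned'; the pronoun c-commands the R-expression — coreference blocked (Principle C).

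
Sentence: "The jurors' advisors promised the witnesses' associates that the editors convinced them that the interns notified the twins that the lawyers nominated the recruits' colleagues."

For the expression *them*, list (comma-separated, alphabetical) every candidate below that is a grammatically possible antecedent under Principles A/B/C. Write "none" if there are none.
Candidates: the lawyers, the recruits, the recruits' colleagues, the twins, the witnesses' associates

the witnesses' associates

*them* is a pronoun; Principle B requires it to be free in its binding domain — the clause headed by 'convinced'.
— the lawyers: subject of the clause headed by 'nominated'; is c-commanded by the pronoun; coreference would bind this R-expression — blocked (Principle C).
— the recruits: possessor inside the object DP of the clause headed by 'nominated'; is c-commanded by the pronoun; coreference would bind this R-expression — blocked (Principle C).
— the recruits' colleagues: object of the clause headed by 'nominated'; is c-commanded by the pronoun; coreference would bind this R-expression — blocked (Principle C).
— the twins: object of the clause headed by 'notified'; is c-commanded by the pronoun; coreference would bind this R-expression — blocked (Principle C).
— the witnesses' associates: object of the matrix clause; c-commands the pronoun but lies outside its binding domain — allowed.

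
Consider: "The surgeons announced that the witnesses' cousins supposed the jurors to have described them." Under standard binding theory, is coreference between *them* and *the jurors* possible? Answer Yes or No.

*the jurors* is an R-expression; Principle C requires it to be free (not bound by any c-commanding expression).
— them: object of the clause headed by 'described'; the R-expression locally c-commands the pronoun — coreference blocked (Principle B on the pronoun).

No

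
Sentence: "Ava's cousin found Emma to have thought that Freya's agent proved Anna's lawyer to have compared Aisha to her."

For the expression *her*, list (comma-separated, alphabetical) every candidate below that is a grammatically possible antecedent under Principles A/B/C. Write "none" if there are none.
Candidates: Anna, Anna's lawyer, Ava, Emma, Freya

*her* is a pronoun; Principle B requires it to be free in its binding domain — the clause headed by 'compared'.
— Anna: possessor inside the subject DP of the clause headed by 'compared'; does not c-command the pronoun — Principle B does not apply; allowed.
— Anna's lawyer: subject of the clause headed by 'compared'; c-commands the pronoun within its binding domain — blocked (Principle B).
— Ava: possessor inside the subject DP of the matrix clause; does not c-command the pronoun — Principle B does not apply; allowed.
— Emma: subject of the clause headed by 'thought'; c-commands the pronoun but lies outside its binding domain — allowed.
— Freya: possessor inside the subject DP of the clause headed by 'proved'; does not c-command the pronoun — Principle B does not apply; allowed.

Anna, Ava, Emma, Freya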